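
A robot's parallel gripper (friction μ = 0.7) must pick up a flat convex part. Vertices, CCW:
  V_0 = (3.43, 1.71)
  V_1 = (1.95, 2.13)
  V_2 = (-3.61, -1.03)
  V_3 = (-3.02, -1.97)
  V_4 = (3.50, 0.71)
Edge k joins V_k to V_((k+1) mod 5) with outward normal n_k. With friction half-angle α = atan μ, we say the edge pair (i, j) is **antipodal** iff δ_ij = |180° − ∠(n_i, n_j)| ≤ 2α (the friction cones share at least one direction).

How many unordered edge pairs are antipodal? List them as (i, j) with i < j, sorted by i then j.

count = 5; pairs: (0,2), (0,3), (1,3), (1,4), (2,4)

α = atan 0.7 = 34.99°;  2α = 69.98°
n_0 = (+0.2730, +0.9620)
n_1 = (-0.4941, +0.8694)
n_2 = (-0.8470, -0.5316)
n_3 = (+0.3802, -0.9249)
n_4 = (+0.9976, +0.0698)
  (0,1): δ = 134.55°  ·
  (0,2): δ = 42.04°  ✓
  (0,3): δ = 38.19°  ✓
  (0,4): δ = 109.85°  ·
  (1,2): δ = 87.50°  ·
  (1,3): δ = 7.27°  ✓
  (1,4): δ = 64.39°  ✓
  (2,3): δ = 99.77°  ·
  (2,4): δ = 28.11°  ✓
  (3,4): δ = 108.34°  ·
antipodal pairs: 5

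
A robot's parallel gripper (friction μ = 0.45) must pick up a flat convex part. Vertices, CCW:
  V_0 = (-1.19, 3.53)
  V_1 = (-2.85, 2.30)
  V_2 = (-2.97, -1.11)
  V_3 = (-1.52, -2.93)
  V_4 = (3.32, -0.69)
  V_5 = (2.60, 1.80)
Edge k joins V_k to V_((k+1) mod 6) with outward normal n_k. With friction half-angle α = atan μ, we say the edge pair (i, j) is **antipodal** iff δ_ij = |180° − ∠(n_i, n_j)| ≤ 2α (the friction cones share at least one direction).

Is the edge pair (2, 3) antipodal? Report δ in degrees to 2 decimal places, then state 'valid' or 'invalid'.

δ = 103.71°, invalid

α = atan 0.45 = 24.23°;  2α = 48.46°
edge 2: e_2 = (+1.45, -1.82);  n_2 = (-0.7821, -0.6231)
edge 3: e_3 = (+4.84, +2.24);  n_3 = (+0.4200, -0.9075)
∠(n_2, n_3) = 76.29°
δ = |180° − 76.29°| = 103.71°
103.71° > 2α = 48.46°  →  invalid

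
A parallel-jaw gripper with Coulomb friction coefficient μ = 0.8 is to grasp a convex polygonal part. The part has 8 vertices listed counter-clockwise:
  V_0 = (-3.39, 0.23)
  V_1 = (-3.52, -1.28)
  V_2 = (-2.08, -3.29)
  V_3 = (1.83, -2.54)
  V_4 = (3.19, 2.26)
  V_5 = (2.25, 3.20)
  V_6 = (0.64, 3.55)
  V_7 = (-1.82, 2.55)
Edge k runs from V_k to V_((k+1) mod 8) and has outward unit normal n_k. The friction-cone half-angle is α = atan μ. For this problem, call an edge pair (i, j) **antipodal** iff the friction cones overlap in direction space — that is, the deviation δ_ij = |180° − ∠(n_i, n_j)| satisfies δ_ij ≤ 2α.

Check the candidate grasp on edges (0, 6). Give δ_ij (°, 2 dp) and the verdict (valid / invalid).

α = atan 0.8 = 38.66°;  2α = 77.32°
edge 0: e_0 = (-0.13, -1.51);  n_0 = (-0.9963, +0.0858)
edge 6: e_6 = (-2.46, -1.00);  n_6 = (-0.3766, +0.9264)
∠(n_0, n_6) = 62.96°
δ = |180° − 62.96°| = 117.04°
117.04° > 2α = 77.32°  →  invalid

δ = 117.04°, invalid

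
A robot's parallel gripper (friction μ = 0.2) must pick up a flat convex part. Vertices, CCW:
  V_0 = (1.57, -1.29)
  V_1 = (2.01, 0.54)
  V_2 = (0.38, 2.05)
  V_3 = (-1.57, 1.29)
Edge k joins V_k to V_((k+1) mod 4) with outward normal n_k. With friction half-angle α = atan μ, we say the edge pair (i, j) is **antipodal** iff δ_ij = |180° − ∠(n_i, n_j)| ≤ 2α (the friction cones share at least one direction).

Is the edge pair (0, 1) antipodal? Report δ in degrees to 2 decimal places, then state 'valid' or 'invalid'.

δ = 119.29°, invalid

α = atan 0.2 = 11.31°;  2α = 22.62°
edge 0: e_0 = (+0.44, +1.83);  n_0 = (+0.9723, -0.2338)
edge 1: e_1 = (-1.63, +1.51);  n_1 = (+0.6796, +0.7336)
∠(n_0, n_1) = 60.71°
δ = |180° − 60.71°| = 119.29°
119.29° > 2α = 22.62°  →  invalid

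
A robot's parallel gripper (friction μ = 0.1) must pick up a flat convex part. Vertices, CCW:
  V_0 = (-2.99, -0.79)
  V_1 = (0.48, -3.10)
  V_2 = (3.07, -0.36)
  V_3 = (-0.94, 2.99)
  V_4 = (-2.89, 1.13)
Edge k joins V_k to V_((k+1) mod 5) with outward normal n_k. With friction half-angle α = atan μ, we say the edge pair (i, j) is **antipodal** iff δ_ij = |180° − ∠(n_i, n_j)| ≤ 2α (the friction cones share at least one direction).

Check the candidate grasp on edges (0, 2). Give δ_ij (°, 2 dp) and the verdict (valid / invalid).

δ = 6.22°, valid

α = atan 0.1 = 5.71°;  2α = 11.42°
edge 0: e_0 = (+3.47, -2.31);  n_0 = (-0.5541, -0.8324)
edge 2: e_2 = (-4.01, +3.35);  n_2 = (+0.6411, +0.7674)
∠(n_0, n_2) = 173.78°
δ = |180° − 173.78°| = 6.22°
6.22° ≤ 2α = 11.42°  →  valid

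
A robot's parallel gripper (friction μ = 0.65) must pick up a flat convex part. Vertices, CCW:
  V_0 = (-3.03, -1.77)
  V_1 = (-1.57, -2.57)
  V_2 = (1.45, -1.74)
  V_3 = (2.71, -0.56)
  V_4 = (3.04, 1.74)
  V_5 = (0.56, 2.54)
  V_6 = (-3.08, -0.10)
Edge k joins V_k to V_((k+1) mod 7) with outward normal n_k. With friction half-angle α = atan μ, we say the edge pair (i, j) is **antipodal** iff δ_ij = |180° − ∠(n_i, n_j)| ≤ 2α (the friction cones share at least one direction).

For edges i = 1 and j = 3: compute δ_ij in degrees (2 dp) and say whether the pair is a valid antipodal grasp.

δ = 113.53°, invalid

α = atan 0.65 = 33.02°;  2α = 66.05°
edge 1: e_1 = (+3.02, +0.83);  n_1 = (+0.2650, -0.9642)
edge 3: e_3 = (+0.33, +2.30);  n_3 = (+0.9899, -0.1420)
∠(n_1, n_3) = 66.47°
δ = |180° − 66.47°| = 113.53°
113.53° > 2α = 66.05°  →  invalid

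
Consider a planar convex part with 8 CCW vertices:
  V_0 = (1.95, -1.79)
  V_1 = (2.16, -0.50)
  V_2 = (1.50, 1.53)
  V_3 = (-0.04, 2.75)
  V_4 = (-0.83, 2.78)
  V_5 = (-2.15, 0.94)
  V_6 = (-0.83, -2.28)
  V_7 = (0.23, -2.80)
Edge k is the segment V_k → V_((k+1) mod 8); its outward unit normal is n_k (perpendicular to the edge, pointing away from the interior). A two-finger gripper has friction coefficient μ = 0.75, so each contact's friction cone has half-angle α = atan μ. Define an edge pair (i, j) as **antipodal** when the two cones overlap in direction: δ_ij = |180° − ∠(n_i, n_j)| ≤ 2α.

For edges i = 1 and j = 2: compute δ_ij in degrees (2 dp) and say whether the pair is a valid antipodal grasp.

α = atan 0.75 = 36.87°;  2α = 73.74°
edge 1: e_1 = (-0.66, +2.03);  n_1 = (+0.9510, +0.3092)
edge 2: e_2 = (-1.54, +1.22);  n_2 = (+0.6210, +0.7838)
∠(n_1, n_2) = 33.60°
δ = |180° − 33.60°| = 146.40°
146.40° > 2α = 73.74°  →  invalid

δ = 146.40°, invalid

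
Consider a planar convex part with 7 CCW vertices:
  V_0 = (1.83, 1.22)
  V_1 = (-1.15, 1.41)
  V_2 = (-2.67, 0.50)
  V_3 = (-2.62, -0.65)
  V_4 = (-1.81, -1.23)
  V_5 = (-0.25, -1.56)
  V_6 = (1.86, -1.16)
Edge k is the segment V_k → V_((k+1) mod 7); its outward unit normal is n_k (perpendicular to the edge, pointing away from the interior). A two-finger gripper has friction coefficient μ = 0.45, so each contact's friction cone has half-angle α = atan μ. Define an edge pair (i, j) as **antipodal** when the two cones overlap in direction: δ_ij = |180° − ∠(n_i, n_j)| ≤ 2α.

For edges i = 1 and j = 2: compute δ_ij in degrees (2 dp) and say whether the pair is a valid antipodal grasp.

δ = 118.42°, invalid

α = atan 0.45 = 24.23°;  2α = 48.46°
edge 1: e_1 = (-1.52, -0.91);  n_1 = (-0.5137, +0.8580)
edge 2: e_2 = (+0.05, -1.15);  n_2 = (-0.9991, -0.0434)
∠(n_1, n_2) = 61.58°
δ = |180° − 61.58°| = 118.42°
118.42° > 2α = 48.46°  →  invalid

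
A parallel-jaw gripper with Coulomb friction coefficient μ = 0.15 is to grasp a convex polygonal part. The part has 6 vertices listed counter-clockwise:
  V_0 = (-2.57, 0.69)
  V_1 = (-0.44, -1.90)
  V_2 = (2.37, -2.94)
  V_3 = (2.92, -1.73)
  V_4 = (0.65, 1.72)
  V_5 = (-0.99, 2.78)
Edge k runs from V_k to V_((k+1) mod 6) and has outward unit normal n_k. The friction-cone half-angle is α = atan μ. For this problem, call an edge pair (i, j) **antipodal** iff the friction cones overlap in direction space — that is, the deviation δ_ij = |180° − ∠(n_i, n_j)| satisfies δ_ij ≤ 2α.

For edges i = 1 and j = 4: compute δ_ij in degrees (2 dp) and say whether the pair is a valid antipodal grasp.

δ = 12.57°, valid

α = atan 0.15 = 8.53°;  2α = 17.06°
edge 1: e_1 = (+2.81, -1.04);  n_1 = (-0.3471, -0.9378)
edge 4: e_4 = (-1.64, +1.06);  n_4 = (+0.5428, +0.8398)
∠(n_1, n_4) = 167.43°
δ = |180° − 167.43°| = 12.57°
12.57° ≤ 2α = 17.06°  →  valid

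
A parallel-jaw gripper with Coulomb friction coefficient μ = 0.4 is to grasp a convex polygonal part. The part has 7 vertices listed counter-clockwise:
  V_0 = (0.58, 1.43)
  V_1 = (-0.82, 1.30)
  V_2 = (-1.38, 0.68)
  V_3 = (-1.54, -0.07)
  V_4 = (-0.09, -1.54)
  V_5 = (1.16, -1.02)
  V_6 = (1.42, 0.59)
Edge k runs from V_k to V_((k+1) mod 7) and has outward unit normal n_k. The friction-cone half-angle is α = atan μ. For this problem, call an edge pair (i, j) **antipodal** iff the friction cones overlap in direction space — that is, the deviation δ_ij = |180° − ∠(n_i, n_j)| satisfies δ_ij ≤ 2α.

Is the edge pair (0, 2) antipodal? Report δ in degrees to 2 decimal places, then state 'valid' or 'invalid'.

δ = 107.35°, invalid

α = atan 0.4 = 21.80°;  2α = 43.60°
edge 0: e_0 = (-1.40, -0.13);  n_0 = (-0.0925, +0.9957)
edge 2: e_2 = (-0.16, -0.75);  n_2 = (-0.9780, +0.2086)
∠(n_0, n_2) = 72.65°
δ = |180° − 72.65°| = 107.35°
107.35° > 2α = 43.60°  →  invalid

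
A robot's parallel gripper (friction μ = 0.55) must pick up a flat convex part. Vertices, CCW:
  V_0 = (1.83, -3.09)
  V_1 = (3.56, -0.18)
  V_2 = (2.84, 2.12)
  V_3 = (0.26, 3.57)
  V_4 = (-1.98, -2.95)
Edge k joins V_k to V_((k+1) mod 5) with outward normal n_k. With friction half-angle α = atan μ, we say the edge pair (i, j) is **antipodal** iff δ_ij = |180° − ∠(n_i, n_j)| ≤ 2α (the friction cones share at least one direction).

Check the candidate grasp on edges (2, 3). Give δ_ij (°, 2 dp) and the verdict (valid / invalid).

α = atan 0.55 = 28.81°;  2α = 57.62°
edge 2: e_2 = (-2.58, +1.45);  n_2 = (+0.4899, +0.8718)
edge 3: e_3 = (-2.24, -6.52);  n_3 = (-0.9457, +0.3249)
∠(n_2, n_3) = 100.38°
δ = |180° − 100.38°| = 79.62°
79.62° > 2α = 57.62°  →  invalid

δ = 79.62°, invalid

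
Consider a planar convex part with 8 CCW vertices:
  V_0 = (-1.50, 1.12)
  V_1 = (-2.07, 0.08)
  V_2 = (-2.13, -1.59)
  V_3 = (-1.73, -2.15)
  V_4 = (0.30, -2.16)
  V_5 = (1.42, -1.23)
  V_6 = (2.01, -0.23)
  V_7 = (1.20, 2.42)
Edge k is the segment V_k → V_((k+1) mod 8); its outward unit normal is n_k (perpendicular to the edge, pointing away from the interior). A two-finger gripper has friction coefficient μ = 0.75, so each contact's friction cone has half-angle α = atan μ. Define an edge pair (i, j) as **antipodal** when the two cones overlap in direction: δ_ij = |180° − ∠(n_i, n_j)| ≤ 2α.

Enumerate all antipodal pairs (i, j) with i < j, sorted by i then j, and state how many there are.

count = 13; pairs: (0,3), (0,4), (0,5), (0,6), (1,4), (1,5), (1,6), (2,5), (2,6), (3,6), (3,7), (4,7), (5,7)

α = atan 0.75 = 36.87°;  2α = 73.74°
n_0 = (-0.8769, +0.4806)
n_1 = (-0.9994, +0.0359)
n_2 = (-0.8137, -0.5812)
n_3 = (-0.0049, -1.0000)
n_4 = (+0.6388, -0.7693)
n_5 = (+0.8613, -0.5081)
n_6 = (+0.9563, +0.2923)
n_7 = (-0.4338, +0.9010)
  (0,1): δ = 153.33°  ·
  (0,2): δ = 115.74°  ·
  (0,3): δ = 61.56°  ✓
  (0,4): δ = 21.57°  ✓
  (0,5): δ = 1.81°  ✓
  (0,6): δ = 45.72°  ✓
  (0,7): δ = 144.44°  ·
  (1,2): δ = 142.40°  ·
  (1,3): δ = 88.22°  ·
  (1,4): δ = 48.24°  ✓
  (1,5): δ = 28.48°  ✓
  (1,6): δ = 19.05°  ✓
  (1,7): δ = 117.77°  ·
  (2,3): δ = 125.82°  ·
  (2,4): δ = 85.83°  ·
  (2,5): δ = 66.08°  ✓
  (2,6): δ = 18.54°  ✓
  (2,7): δ = 80.17°  ·
  (3,4): δ = 140.01°  ·
  (3,5): δ = 120.26°  ·
  (3,6): δ = 72.72°  ✓
  (3,7): δ = 25.99°  ✓
  (4,5): δ = 160.25°  ·
  (4,6): δ = 112.71°  ·
  (4,7): δ = 13.99°  ✓
  (5,6): δ = 132.46°  ·
  (5,7): δ = 33.75°  ✓
  (6,7): δ = 81.29°  ·
antipodal pairs: 13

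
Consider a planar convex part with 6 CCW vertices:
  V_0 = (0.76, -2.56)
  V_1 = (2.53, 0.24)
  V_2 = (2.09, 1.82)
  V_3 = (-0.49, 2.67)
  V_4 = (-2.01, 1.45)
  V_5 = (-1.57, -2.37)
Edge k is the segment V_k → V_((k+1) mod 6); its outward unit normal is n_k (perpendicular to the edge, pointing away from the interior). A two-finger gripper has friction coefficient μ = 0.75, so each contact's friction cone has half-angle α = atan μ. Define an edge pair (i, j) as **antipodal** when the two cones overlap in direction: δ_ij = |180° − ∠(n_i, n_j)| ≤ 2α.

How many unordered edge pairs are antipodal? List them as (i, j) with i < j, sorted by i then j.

α = atan 0.75 = 36.87°;  2α = 73.74°
n_0 = (+0.8453, -0.5343)
n_1 = (+0.9633, +0.2683)
n_2 = (+0.3129, +0.9498)
n_3 = (-0.6259, +0.7799)
n_4 = (-0.9934, -0.1144)
n_5 = (-0.0813, -0.9967)
  (0,1): δ = 132.14°  ·
  (0,2): δ = 75.94°  ·
  (0,3): δ = 18.95°  ✓
  (0,4): δ = 38.87°  ✓
  (0,5): δ = 117.64°  ·
  (1,2): δ = 123.80°  ·
  (1,3): δ = 66.81°  ✓
  (1,4): δ = 8.99°  ✓
  (1,5): δ = 69.78°  ✓
  (2,3): δ = 123.01°  ·
  (2,4): δ = 65.19°  ✓
  (2,5): δ = 13.57°  ✓
  (3,4): δ = 122.18°  ·
  (3,5): δ = 43.41°  ✓
  (4,5): δ = 101.23°  ·
antipodal pairs: 8

count = 8; pairs: (0,3), (0,4), (1,3), (1,4), (1,5), (2,4), (2,5), (3,5)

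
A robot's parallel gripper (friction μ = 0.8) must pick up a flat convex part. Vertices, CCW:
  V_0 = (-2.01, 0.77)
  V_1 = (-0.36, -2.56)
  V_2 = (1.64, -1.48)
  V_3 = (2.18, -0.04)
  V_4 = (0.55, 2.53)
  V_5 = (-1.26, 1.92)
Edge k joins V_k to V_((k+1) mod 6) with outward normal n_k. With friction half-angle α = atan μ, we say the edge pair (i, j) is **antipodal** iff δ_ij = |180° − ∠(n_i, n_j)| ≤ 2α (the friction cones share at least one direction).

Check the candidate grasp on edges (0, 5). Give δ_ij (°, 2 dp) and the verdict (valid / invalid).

α = atan 0.8 = 38.66°;  2α = 77.32°
edge 0: e_0 = (+1.65, -3.33);  n_0 = (-0.8960, -0.4440)
edge 5: e_5 = (-0.75, -1.15);  n_5 = (-0.8376, +0.5463)
∠(n_0, n_5) = 59.47°
δ = |180° − 59.47°| = 120.53°
120.53° > 2α = 77.32°  →  invalid

δ = 120.53°, invalid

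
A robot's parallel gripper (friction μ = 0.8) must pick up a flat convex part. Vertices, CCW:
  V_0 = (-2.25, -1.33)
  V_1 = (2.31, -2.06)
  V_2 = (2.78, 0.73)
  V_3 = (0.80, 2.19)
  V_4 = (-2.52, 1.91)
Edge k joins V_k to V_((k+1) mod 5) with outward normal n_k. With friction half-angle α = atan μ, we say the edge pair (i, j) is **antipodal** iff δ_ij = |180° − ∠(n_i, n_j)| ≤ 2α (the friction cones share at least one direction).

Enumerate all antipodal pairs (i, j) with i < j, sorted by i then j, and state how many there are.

α = atan 0.8 = 38.66°;  2α = 77.32°
n_0 = (-0.1581, -0.9874)
n_1 = (+0.9861, -0.1661)
n_2 = (+0.5935, +0.8049)
n_3 = (-0.0840, +0.9965)
n_4 = (-0.9965, -0.0830)
  (0,1): δ = 90.47°  ·
  (0,2): δ = 27.31°  ✓
  (0,3): δ = 13.92°  ✓
  (0,4): δ = 103.86°  ·
  (1,2): δ = 116.84°  ·
  (1,3): δ = 75.62°  ✓
  (1,4): δ = 14.33°  ✓
  (2,3): δ = 138.78°  ·
  (2,4): δ = 48.83°  ✓
  (3,4): δ = 90.06°  ·
antipodal pairs: 5

count = 5; pairs: (0,2), (0,3), (1,3), (1,4), (2,4)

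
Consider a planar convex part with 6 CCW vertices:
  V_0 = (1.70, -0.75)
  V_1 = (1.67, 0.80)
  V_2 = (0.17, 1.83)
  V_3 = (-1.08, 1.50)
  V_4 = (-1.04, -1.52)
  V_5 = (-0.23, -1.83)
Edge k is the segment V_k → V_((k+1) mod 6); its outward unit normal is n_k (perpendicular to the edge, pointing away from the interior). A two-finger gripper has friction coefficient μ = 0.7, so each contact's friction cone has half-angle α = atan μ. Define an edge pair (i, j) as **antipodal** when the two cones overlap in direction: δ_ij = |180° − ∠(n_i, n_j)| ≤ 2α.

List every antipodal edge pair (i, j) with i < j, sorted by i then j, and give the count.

count = 8; pairs: (0,3), (0,4), (1,3), (1,4), (1,5), (2,4), (2,5), (3,5)

α = atan 0.7 = 34.99°;  2α = 69.98°
n_0 = (+0.9998, +0.0194)
n_1 = (+0.5661, +0.8244)
n_2 = (-0.2553, +0.9669)
n_3 = (-0.9999, -0.0132)
n_4 = (-0.3574, -0.9339)
n_5 = (+0.4883, -0.8727)
  (0,1): δ = 125.58°  ·
  (0,2): δ = 76.32°  ·
  (0,3): δ = 0.35°  ✓
  (0,4): δ = 67.95°  ✓
  (0,5): δ = 118.12°  ·
  (1,2): δ = 130.74°  ·
  (1,3): δ = 54.77°  ✓
  (1,4): δ = 13.53°  ✓
  (1,5): δ = 63.71°  ✓
  (2,3): δ = 104.03°  ·
  (2,4): δ = 35.73°  ✓
  (2,5): δ = 14.44°  ✓
  (3,4): δ = 111.70°  ·
  (3,5): δ = 61.53°  ✓
  (4,5): δ = 129.83°  ·
antipodal pairs: 8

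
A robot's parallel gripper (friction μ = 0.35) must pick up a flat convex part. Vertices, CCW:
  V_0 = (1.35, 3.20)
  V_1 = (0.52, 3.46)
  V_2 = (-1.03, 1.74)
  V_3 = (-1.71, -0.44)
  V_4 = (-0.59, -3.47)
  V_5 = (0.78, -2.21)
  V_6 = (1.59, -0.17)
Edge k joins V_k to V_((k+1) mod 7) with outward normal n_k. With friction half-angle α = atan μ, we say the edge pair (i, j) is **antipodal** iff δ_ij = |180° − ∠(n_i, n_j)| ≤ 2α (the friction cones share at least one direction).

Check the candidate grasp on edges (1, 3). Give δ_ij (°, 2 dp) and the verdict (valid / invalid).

δ = 117.69°, invalid

α = atan 0.35 = 19.29°;  2α = 38.58°
edge 1: e_1 = (-1.55, -1.72);  n_1 = (-0.7429, +0.6694)
edge 3: e_3 = (+1.12, -3.03);  n_3 = (-0.9380, -0.3467)
∠(n_1, n_3) = 62.31°
δ = |180° − 62.31°| = 117.69°
117.69° > 2α = 38.58°  →  invalid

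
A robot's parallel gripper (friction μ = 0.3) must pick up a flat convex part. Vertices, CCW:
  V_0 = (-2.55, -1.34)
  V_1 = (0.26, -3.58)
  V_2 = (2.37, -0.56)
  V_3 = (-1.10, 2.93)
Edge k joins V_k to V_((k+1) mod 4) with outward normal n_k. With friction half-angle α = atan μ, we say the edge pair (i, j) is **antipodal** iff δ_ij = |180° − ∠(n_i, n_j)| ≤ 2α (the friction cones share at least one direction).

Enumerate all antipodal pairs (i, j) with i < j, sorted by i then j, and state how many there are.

α = atan 0.3 = 16.70°;  2α = 33.40°
n_0 = (-0.6233, -0.7820)
n_1 = (+0.8197, -0.5727)
n_2 = (+0.7091, +0.7051)
n_3 = (-0.9469, +0.3215)
  (0,1): δ = 86.38°  ·
  (0,2): δ = 6.60°  ✓
  (0,3): δ = 109.80°  ·
  (1,2): δ = 100.22°  ·
  (1,3): δ = 16.18°  ✓
  (2,3): δ = 63.59°  ·
antipodal pairs: 2

count = 2; pairs: (0,2), (1,3)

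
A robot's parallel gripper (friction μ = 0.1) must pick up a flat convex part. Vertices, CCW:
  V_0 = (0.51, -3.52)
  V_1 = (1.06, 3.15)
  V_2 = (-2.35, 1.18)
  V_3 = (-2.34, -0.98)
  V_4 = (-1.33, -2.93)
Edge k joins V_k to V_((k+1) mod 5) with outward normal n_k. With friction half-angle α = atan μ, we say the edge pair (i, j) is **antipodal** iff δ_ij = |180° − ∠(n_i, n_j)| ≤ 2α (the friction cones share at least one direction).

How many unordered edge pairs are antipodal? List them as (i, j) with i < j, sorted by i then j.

α = atan 0.1 = 5.71°;  2α = 11.42°
n_0 = (+0.9966, -0.0822)
n_1 = (-0.5002, +0.8659)
n_2 = (-1.0000, -0.0046)
n_3 = (-0.8880, -0.4599)
n_4 = (-0.3053, -0.9522)
  (0,1): δ = 55.27°  ·
  (0,2): δ = 4.98°  ✓
  (0,3): δ = 32.10°  ·
  (0,4): δ = 76.94°  ·
  (1,2): δ = 119.75°  ·
  (1,3): δ = 92.63°  ·
  (1,4): δ = 47.79°  ·
  (2,3): δ = 152.88°  ·
  (2,4): δ = 108.04°  ·
  (3,4): δ = 135.16°  ·
antipodal pairs: 1

count = 1; pairs: (0,2)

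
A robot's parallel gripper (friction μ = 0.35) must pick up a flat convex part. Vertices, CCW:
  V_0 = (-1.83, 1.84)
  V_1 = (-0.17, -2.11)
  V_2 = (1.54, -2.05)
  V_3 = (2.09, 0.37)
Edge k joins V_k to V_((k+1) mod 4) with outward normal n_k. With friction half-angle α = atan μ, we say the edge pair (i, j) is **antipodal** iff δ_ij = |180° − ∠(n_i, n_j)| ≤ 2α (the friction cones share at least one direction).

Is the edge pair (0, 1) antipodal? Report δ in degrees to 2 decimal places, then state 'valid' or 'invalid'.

α = atan 0.35 = 19.29°;  2α = 38.58°
edge 0: e_0 = (+1.66, -3.95);  n_0 = (-0.9219, -0.3874)
edge 1: e_1 = (+1.71, +0.06);  n_1 = (+0.0351, -0.9994)
∠(n_0, n_1) = 69.21°
δ = |180° − 69.21°| = 110.79°
110.79° > 2α = 38.58°  →  invalid

δ = 110.79°, invalid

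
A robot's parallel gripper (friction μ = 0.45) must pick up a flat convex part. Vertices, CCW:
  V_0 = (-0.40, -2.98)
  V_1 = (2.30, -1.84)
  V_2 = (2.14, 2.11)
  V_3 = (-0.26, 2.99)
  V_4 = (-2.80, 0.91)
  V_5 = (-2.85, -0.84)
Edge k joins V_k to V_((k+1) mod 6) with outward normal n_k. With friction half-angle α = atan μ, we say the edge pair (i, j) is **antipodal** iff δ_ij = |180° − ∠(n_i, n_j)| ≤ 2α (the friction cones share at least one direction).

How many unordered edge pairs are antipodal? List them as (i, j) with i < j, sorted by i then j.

count = 5; pairs: (0,2), (0,3), (1,4), (1,5), (2,5)

α = atan 0.45 = 24.23°;  2α = 48.46°
n_0 = (+0.3890, -0.9212)
n_1 = (+0.9992, +0.0405)
n_2 = (+0.3443, +0.9389)
n_3 = (-0.6336, +0.7737)
n_4 = (-0.9996, +0.0286)
n_5 = (-0.6579, -0.7531)
  (0,1): δ = 110.57°  ·
  (0,2): δ = 43.03°  ✓
  (0,3): δ = 16.42°  ✓
  (0,4): δ = 65.47°  ·
  (0,5): δ = 115.97°  ·
  (1,2): δ = 112.46°  ·
  (1,3): δ = 53.01°  ·
  (1,4): δ = 3.96°  ✓
  (1,5): δ = 46.54°  ✓
  (2,3): δ = 120.55°  ·
  (2,4): δ = 71.50°  ·
  (2,5): δ = 21.00°  ✓
  (3,4): δ = 130.95°  ·
  (3,5): δ = 80.45°  ·
  (4,5): δ = 129.50°  ·
antipodal pairs: 5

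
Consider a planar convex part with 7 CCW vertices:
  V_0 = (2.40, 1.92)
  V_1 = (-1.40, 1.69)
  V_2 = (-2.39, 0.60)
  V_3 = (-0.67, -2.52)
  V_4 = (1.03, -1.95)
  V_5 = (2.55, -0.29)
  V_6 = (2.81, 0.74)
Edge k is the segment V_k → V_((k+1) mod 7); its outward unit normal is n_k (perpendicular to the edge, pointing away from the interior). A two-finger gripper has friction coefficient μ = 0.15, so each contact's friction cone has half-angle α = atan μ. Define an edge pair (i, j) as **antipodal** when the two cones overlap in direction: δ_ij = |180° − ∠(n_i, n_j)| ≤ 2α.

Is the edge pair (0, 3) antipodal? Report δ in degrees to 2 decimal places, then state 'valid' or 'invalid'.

δ = 15.07°, valid

α = atan 0.15 = 8.53°;  2α = 17.06°
edge 0: e_0 = (-3.80, -0.23);  n_0 = (-0.0604, +0.9982)
edge 3: e_3 = (+1.70, +0.57);  n_3 = (+0.3179, -0.9481)
∠(n_0, n_3) = 164.93°
δ = |180° − 164.93°| = 15.07°
15.07° ≤ 2α = 17.06°  →  valid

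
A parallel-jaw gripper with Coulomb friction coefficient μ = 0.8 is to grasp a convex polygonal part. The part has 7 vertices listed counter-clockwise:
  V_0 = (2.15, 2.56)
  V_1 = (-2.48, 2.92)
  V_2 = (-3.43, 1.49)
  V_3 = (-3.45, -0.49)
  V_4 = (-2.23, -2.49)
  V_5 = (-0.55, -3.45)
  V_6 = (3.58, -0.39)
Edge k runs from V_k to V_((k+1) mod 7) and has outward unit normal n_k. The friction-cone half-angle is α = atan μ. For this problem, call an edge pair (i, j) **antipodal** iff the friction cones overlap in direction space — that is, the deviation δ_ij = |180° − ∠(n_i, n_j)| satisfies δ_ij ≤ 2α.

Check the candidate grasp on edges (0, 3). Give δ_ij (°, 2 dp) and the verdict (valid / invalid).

α = atan 0.8 = 38.66°;  2α = 77.32°
edge 0: e_0 = (-4.63, +0.36);  n_0 = (+0.0775, +0.9970)
edge 3: e_3 = (+1.22, -2.00);  n_3 = (-0.8537, -0.5208)
∠(n_0, n_3) = 125.83°
δ = |180° − 125.83°| = 54.17°
54.17° ≤ 2α = 77.32°  →  valid

δ = 54.17°, valid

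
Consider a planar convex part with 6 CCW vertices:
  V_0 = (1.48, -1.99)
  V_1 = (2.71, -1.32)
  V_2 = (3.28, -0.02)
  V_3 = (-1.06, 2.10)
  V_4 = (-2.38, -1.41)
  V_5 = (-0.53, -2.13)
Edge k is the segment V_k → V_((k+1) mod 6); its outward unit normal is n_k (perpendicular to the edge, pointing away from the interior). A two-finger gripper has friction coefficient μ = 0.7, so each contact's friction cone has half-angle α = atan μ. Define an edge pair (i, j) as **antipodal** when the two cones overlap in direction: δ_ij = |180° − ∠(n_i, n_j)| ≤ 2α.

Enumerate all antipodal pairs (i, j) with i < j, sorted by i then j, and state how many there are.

count = 6; pairs: (0,2), (0,3), (1,3), (2,4), (2,5), (3,5)

α = atan 0.7 = 34.99°;  2α = 69.98°
n_0 = (+0.4784, -0.8782)
n_1 = (+0.9158, -0.4016)
n_2 = (+0.4389, +0.8985)
n_3 = (-0.9360, +0.3520)
n_4 = (-0.3627, -0.9319)
n_5 = (+0.0695, -0.9976)
  (0,1): δ = 142.25°  ·
  (0,2): δ = 54.61°  ✓
  (0,3): δ = 40.81°  ✓
  (0,4): δ = 130.16°  ·
  (0,5): δ = 155.41°  ·
  (1,2): δ = 92.36°  ·
  (1,3): δ = 3.07°  ✓
  (1,4): δ = 92.41°  ·
  (1,5): δ = 117.66°  ·
  (2,3): δ = 84.58°  ·
  (2,4): δ = 4.77°  ✓
  (2,5): δ = 30.02°  ✓
  (3,4): δ = 90.66°  ·
  (3,5): δ = 65.41°  ✓
  (4,5): δ = 154.75°  ·
antipodal pairs: 6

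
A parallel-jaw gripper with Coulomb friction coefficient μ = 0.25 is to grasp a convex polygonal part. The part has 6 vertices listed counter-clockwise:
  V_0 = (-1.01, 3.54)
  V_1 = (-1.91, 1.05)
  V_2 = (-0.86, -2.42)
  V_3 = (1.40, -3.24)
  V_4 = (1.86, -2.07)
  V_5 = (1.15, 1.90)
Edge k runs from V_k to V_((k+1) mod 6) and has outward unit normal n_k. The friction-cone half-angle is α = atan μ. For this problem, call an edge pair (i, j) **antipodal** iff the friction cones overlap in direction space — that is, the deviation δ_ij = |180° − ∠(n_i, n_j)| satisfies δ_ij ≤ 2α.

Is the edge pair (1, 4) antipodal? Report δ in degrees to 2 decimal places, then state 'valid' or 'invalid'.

δ = 6.70°, valid

α = atan 0.25 = 14.04°;  2α = 28.07°
edge 1: e_1 = (+1.05, -3.47);  n_1 = (-0.9571, -0.2896)
edge 4: e_4 = (-0.71, +3.97);  n_4 = (+0.9844, +0.1760)
∠(n_1, n_4) = 173.30°
δ = |180° − 173.30°| = 6.70°
6.70° ≤ 2α = 28.07°  →  valid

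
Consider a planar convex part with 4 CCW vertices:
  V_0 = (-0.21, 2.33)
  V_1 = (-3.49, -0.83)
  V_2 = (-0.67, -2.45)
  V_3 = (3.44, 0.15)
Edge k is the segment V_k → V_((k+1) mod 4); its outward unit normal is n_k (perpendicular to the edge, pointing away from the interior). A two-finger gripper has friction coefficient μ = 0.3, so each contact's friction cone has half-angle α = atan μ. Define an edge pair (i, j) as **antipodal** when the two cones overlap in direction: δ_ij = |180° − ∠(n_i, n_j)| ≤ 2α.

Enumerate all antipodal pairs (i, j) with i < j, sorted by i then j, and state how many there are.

count = 2; pairs: (0,2), (1,3)

α = atan 0.3 = 16.70°;  2α = 33.40°
n_0 = (-0.6938, +0.7202)
n_1 = (-0.4981, -0.8671)
n_2 = (+0.5346, -0.8451)
n_3 = (+0.5128, +0.8585)
  (0,1): δ = 73.81°  ·
  (0,2): δ = 11.61°  ✓
  (0,3): δ = 105.22°  ·
  (1,2): δ = 117.81°  ·
  (1,3): δ = 0.97°  ✓
  (2,3): δ = 63.17°  ·
antipodal pairs: 2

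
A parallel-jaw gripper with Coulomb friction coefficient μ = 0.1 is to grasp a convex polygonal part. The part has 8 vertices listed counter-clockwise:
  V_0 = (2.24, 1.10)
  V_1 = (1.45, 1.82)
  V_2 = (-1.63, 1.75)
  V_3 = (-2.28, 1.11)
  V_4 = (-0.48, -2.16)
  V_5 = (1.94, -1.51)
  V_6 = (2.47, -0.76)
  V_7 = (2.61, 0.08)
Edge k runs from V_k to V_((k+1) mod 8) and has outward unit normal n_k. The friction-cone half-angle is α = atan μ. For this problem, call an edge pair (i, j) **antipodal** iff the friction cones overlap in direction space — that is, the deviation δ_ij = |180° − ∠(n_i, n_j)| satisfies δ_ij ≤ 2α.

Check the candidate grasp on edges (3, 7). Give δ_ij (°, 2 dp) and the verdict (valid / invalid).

α = atan 0.1 = 5.71°;  2α = 11.42°
edge 3: e_3 = (+1.80, -3.27);  n_3 = (-0.8760, -0.4822)
edge 7: e_7 = (-0.37, +1.02);  n_7 = (+0.9401, +0.3410)
∠(n_3, n_7) = 171.11°
δ = |180° − 171.11°| = 8.89°
8.89° ≤ 2α = 11.42°  →  valid

δ = 8.89°, valid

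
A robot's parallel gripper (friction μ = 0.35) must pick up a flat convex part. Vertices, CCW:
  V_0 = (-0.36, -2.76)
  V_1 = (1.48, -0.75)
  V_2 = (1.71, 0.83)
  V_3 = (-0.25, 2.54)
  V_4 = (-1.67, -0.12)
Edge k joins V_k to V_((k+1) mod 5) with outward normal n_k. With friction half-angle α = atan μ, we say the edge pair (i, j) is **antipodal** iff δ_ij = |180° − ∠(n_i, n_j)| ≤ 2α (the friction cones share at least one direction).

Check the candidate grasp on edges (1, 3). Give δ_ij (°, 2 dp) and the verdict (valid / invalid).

α = atan 0.35 = 19.29°;  2α = 38.58°
edge 1: e_1 = (+0.23, +1.58);  n_1 = (+0.9896, -0.1441)
edge 3: e_3 = (-1.42, -2.66);  n_3 = (-0.8822, +0.4709)
∠(n_1, n_3) = 160.19°
δ = |180° − 160.19°| = 19.81°
19.81° ≤ 2α = 38.58°  →  valid

δ = 19.81°, valid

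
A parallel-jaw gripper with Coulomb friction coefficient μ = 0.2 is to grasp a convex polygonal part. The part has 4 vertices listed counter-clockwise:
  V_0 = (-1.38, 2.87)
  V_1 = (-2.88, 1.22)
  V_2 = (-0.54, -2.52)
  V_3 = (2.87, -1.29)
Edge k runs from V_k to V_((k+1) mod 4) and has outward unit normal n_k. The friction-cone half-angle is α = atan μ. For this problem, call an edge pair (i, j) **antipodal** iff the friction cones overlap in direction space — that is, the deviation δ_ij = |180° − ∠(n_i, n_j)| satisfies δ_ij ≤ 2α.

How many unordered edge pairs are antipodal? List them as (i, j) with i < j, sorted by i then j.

count = 1; pairs: (1,3)

α = atan 0.2 = 11.31°;  2α = 22.62°
n_0 = (-0.7399, +0.6727)
n_1 = (-0.8477, -0.5304)
n_2 = (+0.3393, -0.9407)
n_3 = (+0.6995, +0.7146)
  (0,1): δ = 105.69°  ·
  (0,2): δ = 27.89°  ·
  (0,3): δ = 87.89°  ·
  (1,2): δ = 102.20°  ·
  (1,3): δ = 13.58°  ✓
  (2,3): δ = 64.22°  ·
antipodal pairs: 1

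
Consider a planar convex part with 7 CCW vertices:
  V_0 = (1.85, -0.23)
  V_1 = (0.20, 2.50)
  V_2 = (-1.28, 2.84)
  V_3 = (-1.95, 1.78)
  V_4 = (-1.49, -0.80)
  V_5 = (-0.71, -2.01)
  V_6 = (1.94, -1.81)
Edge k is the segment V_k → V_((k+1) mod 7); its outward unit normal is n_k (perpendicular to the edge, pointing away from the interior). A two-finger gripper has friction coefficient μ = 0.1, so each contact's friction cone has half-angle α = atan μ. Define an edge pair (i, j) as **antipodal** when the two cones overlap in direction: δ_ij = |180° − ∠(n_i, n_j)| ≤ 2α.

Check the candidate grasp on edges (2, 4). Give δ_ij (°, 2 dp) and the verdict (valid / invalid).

δ = 114.90°, invalid

α = atan 0.1 = 5.71°;  2α = 11.42°
edge 2: e_2 = (-0.67, -1.06);  n_2 = (-0.8453, +0.5343)
edge 4: e_4 = (+0.78, -1.21);  n_4 = (-0.8405, -0.5418)
∠(n_2, n_4) = 65.10°
δ = |180° − 65.10°| = 114.90°
114.90° > 2α = 11.42°  →  invalid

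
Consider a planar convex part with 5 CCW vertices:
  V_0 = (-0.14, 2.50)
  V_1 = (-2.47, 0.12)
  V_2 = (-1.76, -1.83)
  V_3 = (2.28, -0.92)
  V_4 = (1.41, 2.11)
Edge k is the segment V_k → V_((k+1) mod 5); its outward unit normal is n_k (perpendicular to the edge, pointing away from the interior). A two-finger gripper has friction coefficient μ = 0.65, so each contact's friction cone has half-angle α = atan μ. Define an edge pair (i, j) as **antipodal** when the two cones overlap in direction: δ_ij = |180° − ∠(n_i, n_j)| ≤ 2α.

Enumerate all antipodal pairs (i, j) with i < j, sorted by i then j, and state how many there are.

count = 5; pairs: (0,2), (0,3), (1,3), (1,4), (2,4)

α = atan 0.65 = 33.02°;  2α = 66.05°
n_0 = (-0.7146, +0.6996)
n_1 = (-0.9397, -0.3421)
n_2 = (+0.2197, -0.9756)
n_3 = (+0.9612, +0.2760)
n_4 = (+0.2440, +0.9698)
  (0,1): δ = 115.60°  ·
  (0,2): δ = 32.91°  ✓
  (0,3): δ = 60.41°  ✓
  (0,4): δ = 120.27°  ·
  (1,2): δ = 97.31°  ·
  (1,3): δ = 3.99°  ✓
  (1,4): δ = 55.87°  ✓
  (2,3): δ = 86.67°  ·
  (2,4): δ = 26.82°  ✓
  (3,4): δ = 120.14°  ·
antipodal pairs: 5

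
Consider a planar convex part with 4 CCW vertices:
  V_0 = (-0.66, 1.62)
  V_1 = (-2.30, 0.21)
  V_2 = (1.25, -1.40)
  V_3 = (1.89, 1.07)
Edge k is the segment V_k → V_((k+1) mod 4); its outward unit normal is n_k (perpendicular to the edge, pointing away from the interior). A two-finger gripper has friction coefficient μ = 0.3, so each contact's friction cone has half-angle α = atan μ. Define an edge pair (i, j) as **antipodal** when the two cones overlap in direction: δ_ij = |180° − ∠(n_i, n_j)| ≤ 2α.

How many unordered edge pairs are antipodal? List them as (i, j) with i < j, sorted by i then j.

α = atan 0.3 = 16.70°;  2α = 33.40°
n_0 = (-0.6519, +0.7583)
n_1 = (-0.4130, -0.9107)
n_2 = (+0.9680, -0.2508)
n_3 = (+0.2108, +0.9775)
  (0,1): δ = 65.08°  ·
  (0,2): δ = 34.79°  ·
  (0,3): δ = 127.14°  ·
  (1,2): δ = 80.13°  ·
  (1,3): δ = 12.22°  ✓
  (2,3): δ = 87.65°  ·
antipodal pairs: 1

count = 1; pairs: (1,3)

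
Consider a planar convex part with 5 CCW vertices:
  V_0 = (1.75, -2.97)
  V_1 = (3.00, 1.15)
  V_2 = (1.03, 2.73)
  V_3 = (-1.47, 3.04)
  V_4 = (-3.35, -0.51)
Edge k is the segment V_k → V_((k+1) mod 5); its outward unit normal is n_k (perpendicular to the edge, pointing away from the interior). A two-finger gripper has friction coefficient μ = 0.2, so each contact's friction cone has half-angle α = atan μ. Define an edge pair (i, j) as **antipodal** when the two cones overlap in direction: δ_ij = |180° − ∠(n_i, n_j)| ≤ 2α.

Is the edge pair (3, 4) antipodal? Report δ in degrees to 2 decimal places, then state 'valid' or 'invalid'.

δ = 87.85°, invalid

α = atan 0.2 = 11.31°;  2α = 22.62°
edge 3: e_3 = (-1.88, -3.55);  n_3 = (-0.8837, +0.4680)
edge 4: e_4 = (+5.10, -2.46);  n_4 = (-0.4345, -0.9007)
∠(n_3, n_4) = 92.15°
δ = |180° − 92.15°| = 87.85°
87.85° > 2α = 22.62°  →  invalid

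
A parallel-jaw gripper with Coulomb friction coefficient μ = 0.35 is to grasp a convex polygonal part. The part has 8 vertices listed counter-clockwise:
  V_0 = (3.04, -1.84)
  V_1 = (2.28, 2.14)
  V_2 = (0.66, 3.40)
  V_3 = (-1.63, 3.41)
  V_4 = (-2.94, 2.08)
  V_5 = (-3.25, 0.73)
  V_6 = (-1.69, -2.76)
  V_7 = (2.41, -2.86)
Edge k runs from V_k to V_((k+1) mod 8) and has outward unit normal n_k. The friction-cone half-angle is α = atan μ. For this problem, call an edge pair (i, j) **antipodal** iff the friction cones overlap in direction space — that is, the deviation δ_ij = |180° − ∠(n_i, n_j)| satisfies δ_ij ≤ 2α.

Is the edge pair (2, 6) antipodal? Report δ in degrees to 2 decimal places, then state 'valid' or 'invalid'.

δ = 1.15°, valid

α = atan 0.35 = 19.29°;  2α = 38.58°
edge 2: e_2 = (-2.29, +0.01);  n_2 = (+0.0044, +1.0000)
edge 6: e_6 = (+4.10, -0.10);  n_6 = (-0.0244, -0.9997)
∠(n_2, n_6) = 178.85°
δ = |180° − 178.85°| = 1.15°
1.15° ≤ 2α = 38.58°  →  valid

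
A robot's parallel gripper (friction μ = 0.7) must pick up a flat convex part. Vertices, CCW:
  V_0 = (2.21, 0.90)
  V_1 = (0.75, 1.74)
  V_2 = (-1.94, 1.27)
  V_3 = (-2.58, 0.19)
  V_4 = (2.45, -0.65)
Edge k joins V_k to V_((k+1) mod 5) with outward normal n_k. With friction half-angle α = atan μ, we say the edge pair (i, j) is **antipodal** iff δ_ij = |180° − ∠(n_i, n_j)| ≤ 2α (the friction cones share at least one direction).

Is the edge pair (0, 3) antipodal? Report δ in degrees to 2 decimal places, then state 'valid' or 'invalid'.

δ = 20.43°, valid

α = atan 0.7 = 34.99°;  2α = 69.98°
edge 0: e_0 = (-1.46, +0.84);  n_0 = (+0.4987, +0.8668)
edge 3: e_3 = (+5.03, -0.84);  n_3 = (-0.1647, -0.9863)
∠(n_0, n_3) = 159.57°
δ = |180° − 159.57°| = 20.43°
20.43° ≤ 2α = 69.98°  →  valid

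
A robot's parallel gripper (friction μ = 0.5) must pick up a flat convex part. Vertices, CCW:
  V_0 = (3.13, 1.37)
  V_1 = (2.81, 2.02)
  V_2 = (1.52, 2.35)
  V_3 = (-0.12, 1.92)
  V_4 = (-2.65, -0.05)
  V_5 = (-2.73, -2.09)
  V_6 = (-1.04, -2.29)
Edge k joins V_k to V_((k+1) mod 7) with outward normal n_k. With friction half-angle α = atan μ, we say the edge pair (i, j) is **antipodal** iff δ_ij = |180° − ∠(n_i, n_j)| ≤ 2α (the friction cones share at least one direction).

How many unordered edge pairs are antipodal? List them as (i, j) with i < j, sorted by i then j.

count = 7; pairs: (0,4), (1,5), (2,5), (2,6), (3,5), (3,6), (4,6)

α = atan 0.5 = 26.57°;  2α = 53.13°
n_0 = (+0.8972, +0.4417)
n_1 = (+0.2478, +0.9688)
n_2 = (-0.2536, +0.9673)
n_3 = (-0.6144, +0.7890)
n_4 = (-0.9992, +0.0392)
n_5 = (-0.1175, -0.9931)
n_6 = (+0.6597, -0.7516)
  (0,1): δ = 130.56°  ·
  (0,2): δ = 101.52°  ·
  (0,3): δ = 78.31°  ·
  (0,4): δ = 28.46°  ✓
  (0,5): δ = 57.04°  ·
  (0,6): δ = 105.06°  ·
  (1,2): δ = 150.96°  ·
  (1,3): δ = 127.74°  ·
  (1,4): δ = 77.90°  ·
  (1,5): δ = 7.60°  ✓
  (1,6): δ = 55.62°  ·
  (2,3): δ = 156.79°  ·
  (2,4): δ = 106.94°  ·
  (2,5): δ = 21.44°  ✓
  (2,6): δ = 26.58°  ✓
  (3,4): δ = 130.15°  ·
  (3,5): δ = 44.66°  ✓
  (3,6): δ = 3.37°  ✓
  (4,5): δ = 94.50°  ·
  (4,6): δ = 46.48°  ✓
  (5,6): δ = 131.98°  ·
antipodal pairs: 7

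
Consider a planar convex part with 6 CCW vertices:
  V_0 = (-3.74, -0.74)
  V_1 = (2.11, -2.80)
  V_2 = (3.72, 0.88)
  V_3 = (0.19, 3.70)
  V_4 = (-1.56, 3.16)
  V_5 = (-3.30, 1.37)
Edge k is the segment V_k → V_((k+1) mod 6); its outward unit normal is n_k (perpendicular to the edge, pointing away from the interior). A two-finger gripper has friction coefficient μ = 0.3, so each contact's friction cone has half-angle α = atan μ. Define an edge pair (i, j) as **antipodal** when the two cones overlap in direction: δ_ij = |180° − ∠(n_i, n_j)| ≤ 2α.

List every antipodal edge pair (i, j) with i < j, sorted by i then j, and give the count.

α = atan 0.3 = 16.70°;  2α = 33.40°
n_0 = (-0.3321, -0.9432)
n_1 = (+0.9162, -0.4008)
n_2 = (+0.6242, +0.7813)
n_3 = (-0.2949, +0.9555)
n_4 = (-0.7171, +0.6970)
n_5 = (-0.9789, +0.2041)
  (0,1): δ = 94.23°  ·
  (0,2): δ = 19.22°  ✓
  (0,3): δ = 36.55°  ·
  (0,4): δ = 65.21°  ·
  (0,5): δ = 97.62°  ·
  (1,2): δ = 104.99°  ·
  (1,3): δ = 49.22°  ·
  (1,4): δ = 20.56°  ✓
  (1,5): δ = 11.85°  ✓
  (2,3): δ = 124.23°  ·
  (2,4): δ = 95.57°  ·
  (2,5): δ = 63.16°  ·
  (3,4): δ = 151.34°  ·
  (3,5): δ = 118.93°  ·
  (4,5): δ = 147.59°  ·
antipodal pairs: 3

count = 3; pairs: (0,2), (1,4), (1,5)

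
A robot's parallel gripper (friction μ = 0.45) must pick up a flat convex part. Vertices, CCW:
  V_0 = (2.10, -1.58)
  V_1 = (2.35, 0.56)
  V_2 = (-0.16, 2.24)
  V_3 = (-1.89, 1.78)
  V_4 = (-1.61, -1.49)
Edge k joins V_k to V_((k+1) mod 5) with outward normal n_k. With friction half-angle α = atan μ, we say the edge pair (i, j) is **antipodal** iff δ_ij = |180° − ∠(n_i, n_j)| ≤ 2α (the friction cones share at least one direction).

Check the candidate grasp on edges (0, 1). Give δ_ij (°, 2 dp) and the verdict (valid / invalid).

δ = 117.13°, invalid

α = atan 0.45 = 24.23°;  2α = 48.46°
edge 0: e_0 = (+0.25, +2.14);  n_0 = (+0.9932, -0.1160)
edge 1: e_1 = (-2.51, +1.68);  n_1 = (+0.5562, +0.8310)
∠(n_0, n_1) = 62.87°
δ = |180° − 62.87°| = 117.13°
117.13° > 2α = 48.46°  →  invalid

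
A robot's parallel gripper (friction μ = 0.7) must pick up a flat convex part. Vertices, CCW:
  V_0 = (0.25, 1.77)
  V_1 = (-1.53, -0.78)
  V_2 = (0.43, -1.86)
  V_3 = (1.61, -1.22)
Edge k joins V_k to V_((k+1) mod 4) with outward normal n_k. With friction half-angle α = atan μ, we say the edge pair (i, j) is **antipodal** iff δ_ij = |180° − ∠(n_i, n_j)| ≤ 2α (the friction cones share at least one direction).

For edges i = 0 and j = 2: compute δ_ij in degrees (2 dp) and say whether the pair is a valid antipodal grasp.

δ = 26.61°, valid

α = atan 0.7 = 34.99°;  2α = 69.98°
edge 0: e_0 = (-1.78, -2.55);  n_0 = (-0.8200, +0.5724)
edge 2: e_2 = (+1.18, +0.64);  n_2 = (+0.4768, -0.8790)
∠(n_0, n_2) = 153.39°
δ = |180° − 153.39°| = 26.61°
26.61° ≤ 2α = 69.98°  →  valid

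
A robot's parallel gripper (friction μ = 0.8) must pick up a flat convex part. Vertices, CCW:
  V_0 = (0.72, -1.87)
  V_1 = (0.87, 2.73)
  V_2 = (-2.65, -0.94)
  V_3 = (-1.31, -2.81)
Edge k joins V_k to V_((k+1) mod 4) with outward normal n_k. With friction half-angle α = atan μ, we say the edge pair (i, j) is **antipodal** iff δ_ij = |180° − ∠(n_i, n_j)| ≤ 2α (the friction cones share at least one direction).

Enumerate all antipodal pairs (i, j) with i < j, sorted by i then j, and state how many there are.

α = atan 0.8 = 38.66°;  2α = 77.32°
n_0 = (+0.9995, -0.0326)
n_1 = (-0.7217, +0.6922)
n_2 = (-0.8129, -0.5825)
n_3 = (+0.4202, -0.9074)
  (0,1): δ = 41.94°  ✓
  (0,2): δ = 37.49°  ✓
  (0,3): δ = 116.71°  ·
  (1,2): δ = 100.57°  ·
  (1,3): δ = 21.35°  ✓
  (2,3): δ = 100.78°  ·
antipodal pairs: 3

count = 3; pairs: (0,1), (0,2), (1,3)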